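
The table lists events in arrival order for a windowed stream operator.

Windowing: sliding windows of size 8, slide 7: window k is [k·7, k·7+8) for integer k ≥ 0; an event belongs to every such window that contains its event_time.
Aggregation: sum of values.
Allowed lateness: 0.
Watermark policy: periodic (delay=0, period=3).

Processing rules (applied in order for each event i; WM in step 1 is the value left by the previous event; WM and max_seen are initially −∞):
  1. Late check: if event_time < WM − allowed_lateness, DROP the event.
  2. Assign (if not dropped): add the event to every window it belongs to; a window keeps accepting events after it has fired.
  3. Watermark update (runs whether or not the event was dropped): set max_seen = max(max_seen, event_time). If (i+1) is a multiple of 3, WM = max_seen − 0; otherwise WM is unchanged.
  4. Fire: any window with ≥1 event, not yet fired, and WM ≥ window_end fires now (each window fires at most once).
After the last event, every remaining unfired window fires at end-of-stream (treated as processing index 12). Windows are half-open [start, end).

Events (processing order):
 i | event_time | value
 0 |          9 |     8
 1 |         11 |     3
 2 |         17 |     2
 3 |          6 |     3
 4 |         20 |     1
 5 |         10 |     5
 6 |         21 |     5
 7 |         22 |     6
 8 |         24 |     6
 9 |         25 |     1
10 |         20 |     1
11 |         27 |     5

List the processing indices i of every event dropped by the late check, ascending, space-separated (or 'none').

3 5 10

i=0 t=9 v=8: → [7,15); WM=−∞
i=1 t=11 v=3: → [7,15); WM=−∞
i=2 t=17 v=2: → [14,22); WM=17; [7,15) fires=11
i=3 t=6 v=3: DROP (t<17-0); WM=17
i=4 t=20 v=1: → [14,22); WM=17
i=5 t=10 v=5: DROP (t<17-0); WM=20
i=6 t=21 v=5: → [21,29),[14,22); WM=20
i=7 t=22 v=6: → [21,29); WM=20
i=8 t=24 v=6: → [21,29); WM=24; [14,22) fires=8
i=9 t=25 v=1: → [21,29); WM=24
i=10 t=20 v=1: DROP (t<24-0); WM=24
i=11 t=27 v=5: → [21,29); WM=27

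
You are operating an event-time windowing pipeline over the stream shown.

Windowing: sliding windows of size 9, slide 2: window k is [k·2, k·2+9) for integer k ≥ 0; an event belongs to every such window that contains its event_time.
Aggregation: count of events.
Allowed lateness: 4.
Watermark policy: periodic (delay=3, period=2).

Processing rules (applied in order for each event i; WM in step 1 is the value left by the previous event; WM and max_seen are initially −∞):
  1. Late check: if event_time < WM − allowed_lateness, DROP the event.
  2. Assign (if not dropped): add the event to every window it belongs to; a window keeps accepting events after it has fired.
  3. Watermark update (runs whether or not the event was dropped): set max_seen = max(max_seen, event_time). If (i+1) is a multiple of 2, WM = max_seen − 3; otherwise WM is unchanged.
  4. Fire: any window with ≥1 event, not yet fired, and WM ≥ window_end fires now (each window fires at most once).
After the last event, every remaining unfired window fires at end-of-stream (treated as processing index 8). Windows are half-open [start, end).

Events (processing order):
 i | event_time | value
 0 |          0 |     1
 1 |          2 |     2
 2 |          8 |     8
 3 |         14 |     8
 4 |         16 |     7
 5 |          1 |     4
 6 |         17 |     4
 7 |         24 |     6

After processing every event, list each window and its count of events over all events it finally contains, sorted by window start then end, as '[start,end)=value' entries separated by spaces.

[0,9)=3 [2,11)=2 [4,13)=1 [6,15)=2 [8,17)=3 [10,19)=3 [12,21)=3 [14,23)=3 [16,25)=3 [18,27)=1 [20,29)=1 [22,31)=1 [24,33)=1

i=0 t=0 v=1: → [0,9); WM=−∞
i=1 t=2 v=2: → [2,11),[0,9); WM=-1
i=2 t=8 v=8: → [8,17),[6,15),[4,13),[2,11),[0,9); WM=-1
i=3 t=14 v=8: → [14,23),[12,21),[10,19),[8,17),[6,15); WM=11; [0,9) fires=3 [2,11) fires=2
i=4 t=16 v=7: → [16,25),[14,23),[12,21),[10,19),[8,17); WM=11
i=5 t=1 v=4: DROP (t<11-4); WM=13; [4,13) fires=1
i=6 t=17 v=4: → [16,25),[14,23),[12,21),[10,19); WM=13
i=7 t=24 v=6: → [24,33),[22,31),[20,29),[18,27),[16,25); WM=21; [6,15) fires=2 [8,17) fires=3 [10,19) fires=3 [12,21) fires=3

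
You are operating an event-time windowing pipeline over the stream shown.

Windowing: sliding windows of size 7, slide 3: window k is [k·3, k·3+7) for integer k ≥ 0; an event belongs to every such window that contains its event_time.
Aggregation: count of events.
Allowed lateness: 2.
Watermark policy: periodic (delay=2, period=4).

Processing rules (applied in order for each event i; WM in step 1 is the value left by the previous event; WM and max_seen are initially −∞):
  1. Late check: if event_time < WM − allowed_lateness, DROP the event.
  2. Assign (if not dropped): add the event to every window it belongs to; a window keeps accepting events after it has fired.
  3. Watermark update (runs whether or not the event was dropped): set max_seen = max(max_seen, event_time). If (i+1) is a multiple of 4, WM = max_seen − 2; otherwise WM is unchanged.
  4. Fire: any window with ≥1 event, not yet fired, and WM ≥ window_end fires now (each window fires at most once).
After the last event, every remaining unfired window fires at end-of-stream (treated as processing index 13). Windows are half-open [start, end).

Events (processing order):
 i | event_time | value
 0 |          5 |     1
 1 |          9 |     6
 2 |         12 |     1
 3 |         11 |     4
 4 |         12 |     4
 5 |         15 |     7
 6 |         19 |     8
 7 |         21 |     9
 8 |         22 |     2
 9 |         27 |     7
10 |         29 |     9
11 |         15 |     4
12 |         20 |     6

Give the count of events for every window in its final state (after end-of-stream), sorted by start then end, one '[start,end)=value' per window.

[0,7)=1 [3,10)=2 [6,13)=4 [9,16)=5 [12,19)=3 [15,22)=3 [18,25)=3 [21,28)=3 [24,31)=2 [27,34)=2

i=0 t=5 v=1: → [3,10),[0,7); WM=−∞
i=1 t=9 v=6: → [9,16),[6,13),[3,10); WM=−∞
i=2 t=12 v=1: → [12,19),[9,16),[6,13); WM=−∞
i=3 t=11 v=4: → [9,16),[6,13); WM=10; [0,7) fires=1 [3,10) fires=2
i=4 t=12 v=4: → [12,19),[9,16),[6,13); WM=10
i=5 t=15 v=7: → [15,22),[12,19),[9,16); WM=10
i=6 t=19 v=8: → [18,25),[15,22); WM=10
i=7 t=21 v=9: → [21,28),[18,25),[15,22); WM=19; [6,13) fires=4 [9,16) fires=5 [12,19) fires=3
i=8 t=22 v=2: → [21,28),[18,25); WM=19
i=9 t=27 v=7: → [27,34),[24,31),[21,28); WM=19
i=10 t=29 v=9: → [27,34),[24,31); WM=19
i=11 t=15 v=4: DROP (t<19-2); WM=27; [15,22) fires=3 [18,25) fires=3
i=12 t=20 v=6: DROP (t<27-2); WM=27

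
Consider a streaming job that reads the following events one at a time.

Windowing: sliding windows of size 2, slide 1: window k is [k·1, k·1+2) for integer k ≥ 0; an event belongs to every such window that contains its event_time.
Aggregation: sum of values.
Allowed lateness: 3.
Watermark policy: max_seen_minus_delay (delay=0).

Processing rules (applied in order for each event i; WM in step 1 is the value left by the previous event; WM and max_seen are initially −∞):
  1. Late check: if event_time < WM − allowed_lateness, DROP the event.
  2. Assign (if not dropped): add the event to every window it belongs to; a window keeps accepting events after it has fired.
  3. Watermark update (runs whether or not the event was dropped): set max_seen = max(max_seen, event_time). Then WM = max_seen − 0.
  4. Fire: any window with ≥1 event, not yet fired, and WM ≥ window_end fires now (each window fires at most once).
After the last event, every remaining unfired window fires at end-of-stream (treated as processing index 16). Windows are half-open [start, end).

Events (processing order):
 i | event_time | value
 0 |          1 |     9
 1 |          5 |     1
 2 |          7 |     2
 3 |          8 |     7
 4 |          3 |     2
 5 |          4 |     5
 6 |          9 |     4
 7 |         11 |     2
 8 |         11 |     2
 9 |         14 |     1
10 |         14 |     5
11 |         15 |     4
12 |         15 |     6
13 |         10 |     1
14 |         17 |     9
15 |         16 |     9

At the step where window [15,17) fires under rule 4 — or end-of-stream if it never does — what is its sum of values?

10

i=0 t=1 v=9: → [1,3),[0,2); WM=1
i=1 t=5 v=1: → [5,7),[4,6); WM=5; [0,2) fires=9 [1,3) fires=9
i=2 t=7 v=2: → [7,9),[6,8); WM=7; [4,6) fires=1 [5,7) fires=1
i=3 t=8 v=7: → [8,10),[7,9); WM=8; [6,8) fires=2
i=4 t=3 v=2: DROP (t<8-3); WM=8
i=5 t=4 v=5: DROP (t<8-3); WM=8
i=6 t=9 v=4: → [9,11),[8,10); WM=9; [7,9) fires=9
i=7 t=11 v=2: → [11,13),[10,12); WM=11; [8,10) fires=11 [9,11) fires=4
i=8 t=11 v=2: → [11,13),[10,12); WM=11
i=9 t=14 v=1: → [14,16),[13,15); WM=14; [10,12) fires=4 [11,13) fires=4
i=10 t=14 v=5: → [14,16),[13,15); WM=14
i=11 t=15 v=4: → [15,17),[14,16); WM=15; [13,15) fires=6
i=12 t=15 v=6: → [15,17),[14,16); WM=15
i=13 t=10 v=1: DROP (t<15-3); WM=15
i=14 t=17 v=9: → [17,19),[16,18); WM=17; [14,16) fires=16 [15,17) fires=10
i=15 t=16 v=9: → [16,18),[15,17); WM=17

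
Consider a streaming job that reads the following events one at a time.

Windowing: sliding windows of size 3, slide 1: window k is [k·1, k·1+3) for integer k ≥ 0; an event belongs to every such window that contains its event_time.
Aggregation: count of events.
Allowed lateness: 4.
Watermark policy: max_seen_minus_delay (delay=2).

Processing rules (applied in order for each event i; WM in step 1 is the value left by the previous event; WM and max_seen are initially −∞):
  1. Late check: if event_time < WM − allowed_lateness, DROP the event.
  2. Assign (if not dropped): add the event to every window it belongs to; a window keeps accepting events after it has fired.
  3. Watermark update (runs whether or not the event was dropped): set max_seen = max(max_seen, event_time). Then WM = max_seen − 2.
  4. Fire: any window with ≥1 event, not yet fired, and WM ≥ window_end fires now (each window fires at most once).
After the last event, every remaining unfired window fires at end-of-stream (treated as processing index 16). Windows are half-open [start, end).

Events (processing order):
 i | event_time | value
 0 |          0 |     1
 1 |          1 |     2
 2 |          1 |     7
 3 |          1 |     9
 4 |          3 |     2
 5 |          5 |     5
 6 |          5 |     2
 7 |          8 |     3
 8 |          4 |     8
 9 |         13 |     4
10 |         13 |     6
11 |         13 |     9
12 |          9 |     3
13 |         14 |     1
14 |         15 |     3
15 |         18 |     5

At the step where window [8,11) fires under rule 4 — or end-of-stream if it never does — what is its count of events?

i=0 t=0 v=1: → [0,3); WM=-2
i=1 t=1 v=2: → [1,4),[0,3); WM=-1
i=2 t=1 v=7: → [1,4),[0,3); WM=-1
i=3 t=1 v=9: → [1,4),[0,3); WM=-1
i=4 t=3 v=2: → [3,6),[2,5),[1,4); WM=1
i=5 t=5 v=5: → [5,8),[4,7),[3,6); WM=3; [0,3) fires=4
i=6 t=5 v=2: → [5,8),[4,7),[3,6); WM=3
i=7 t=8 v=3: → [8,11),[7,10),[6,9); WM=6; [1,4) fires=4 [2,5) fires=1 [3,6) fires=3
i=8 t=4 v=8: → [4,7),[3,6),[2,5); WM=6
i=9 t=13 v=4: → [13,16),[12,15),[11,14); WM=11; [4,7) fires=3 [5,8) fires=2 [6,9) fires=1 [7,10) fires=1 [8,11) fires=1
i=10 t=13 v=6: → [13,16),[12,15),[11,14); WM=11
i=11 t=13 v=9: → [13,16),[12,15),[11,14); WM=11
i=12 t=9 v=3: → [9,12),[8,11),[7,10); WM=11
i=13 t=14 v=1: → [14,17),[13,16),[12,15); WM=12; [9,12) fires=1
i=14 t=15 v=3: → [15,18),[14,17),[13,16); WM=13
i=15 t=18 v=5: → [18,21),[17,20),[16,19); WM=16; [11,14) fires=3 [12,15) fires=4 [13,16) fires=5

1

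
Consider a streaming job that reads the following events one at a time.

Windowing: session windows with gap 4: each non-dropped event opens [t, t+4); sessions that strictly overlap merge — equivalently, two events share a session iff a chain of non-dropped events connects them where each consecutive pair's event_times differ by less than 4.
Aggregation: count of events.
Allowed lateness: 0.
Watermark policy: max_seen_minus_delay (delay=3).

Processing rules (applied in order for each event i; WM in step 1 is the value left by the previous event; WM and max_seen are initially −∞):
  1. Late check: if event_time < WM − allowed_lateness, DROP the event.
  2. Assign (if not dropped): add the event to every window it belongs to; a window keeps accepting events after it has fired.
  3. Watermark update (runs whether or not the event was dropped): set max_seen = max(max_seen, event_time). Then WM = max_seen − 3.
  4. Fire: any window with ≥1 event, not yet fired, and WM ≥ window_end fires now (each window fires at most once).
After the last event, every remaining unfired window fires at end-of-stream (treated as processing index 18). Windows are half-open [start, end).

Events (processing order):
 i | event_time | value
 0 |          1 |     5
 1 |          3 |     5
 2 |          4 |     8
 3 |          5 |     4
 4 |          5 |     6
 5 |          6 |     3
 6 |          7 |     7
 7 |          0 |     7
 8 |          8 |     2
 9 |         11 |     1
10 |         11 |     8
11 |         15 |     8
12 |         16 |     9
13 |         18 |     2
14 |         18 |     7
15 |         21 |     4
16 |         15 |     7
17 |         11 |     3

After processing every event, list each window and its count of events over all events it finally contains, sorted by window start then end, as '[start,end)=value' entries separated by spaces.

[1,15)=10 [15,25)=5

i=0 t=1 v=5: → [1,5); WM=-2
i=1 t=3 v=5: → [1,7); WM=0
i=2 t=4 v=8: → [1,8); WM=1
i=3 t=5 v=4: → [1,9); WM=2
i=4 t=5 v=6: → [1,9); WM=2
i=5 t=6 v=3: → [1,10); WM=3
i=6 t=7 v=7: → [1,11); WM=4
i=7 t=0 v=7: DROP (t<4-0); WM=4
i=8 t=8 v=2: → [1,12); WM=5
i=9 t=11 v=1: → [1,15); WM=8
i=10 t=11 v=8: → [1,15); WM=8
i=11 t=15 v=8: → [15,19); WM=12
i=12 t=16 v=9: → [15,20); WM=13
i=13 t=18 v=2: → [15,22); WM=15
i=14 t=18 v=7: → [15,22); WM=15
i=15 t=21 v=4: → [15,25); WM=18
i=16 t=15 v=7: DROP (t<18-0); WM=18
i=17 t=11 v=3: DROP (t<18-0); WM=18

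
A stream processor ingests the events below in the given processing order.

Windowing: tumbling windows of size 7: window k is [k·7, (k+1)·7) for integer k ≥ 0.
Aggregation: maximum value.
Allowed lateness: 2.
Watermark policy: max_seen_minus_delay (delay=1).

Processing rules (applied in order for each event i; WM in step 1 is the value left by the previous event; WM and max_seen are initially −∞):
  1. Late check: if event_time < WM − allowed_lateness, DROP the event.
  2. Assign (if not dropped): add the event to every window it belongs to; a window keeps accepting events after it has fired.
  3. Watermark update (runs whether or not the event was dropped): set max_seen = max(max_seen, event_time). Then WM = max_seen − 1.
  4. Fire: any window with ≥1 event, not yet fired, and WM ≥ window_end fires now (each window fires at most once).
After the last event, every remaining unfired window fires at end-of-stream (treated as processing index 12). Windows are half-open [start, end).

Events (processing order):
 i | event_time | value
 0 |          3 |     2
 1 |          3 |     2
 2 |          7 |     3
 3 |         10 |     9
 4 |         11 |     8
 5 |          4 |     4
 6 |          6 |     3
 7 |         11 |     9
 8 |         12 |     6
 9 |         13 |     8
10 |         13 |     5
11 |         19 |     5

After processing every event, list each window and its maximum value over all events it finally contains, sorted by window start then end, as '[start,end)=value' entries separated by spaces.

i=0 t=3 v=2: → [0,7); WM=2
i=1 t=3 v=2: → [0,7); WM=2
i=2 t=7 v=3: → [7,14); WM=6
i=3 t=10 v=9: → [7,14); WM=9; [0,7) fires=2
i=4 t=11 v=8: → [7,14); WM=10
i=5 t=4 v=4: DROP (t<10-2); WM=10
i=6 t=6 v=3: DROP (t<10-2); WM=10
i=7 t=11 v=9: → [7,14); WM=10
i=8 t=12 v=6: → [7,14); WM=11
i=9 t=13 v=8: → [7,14); WM=12
i=10 t=13 v=5: → [7,14); WM=12
i=11 t=19 v=5: → [14,21); WM=18; [7,14) fires=9

[0,7)=2 [7,14)=9 [14,21)=5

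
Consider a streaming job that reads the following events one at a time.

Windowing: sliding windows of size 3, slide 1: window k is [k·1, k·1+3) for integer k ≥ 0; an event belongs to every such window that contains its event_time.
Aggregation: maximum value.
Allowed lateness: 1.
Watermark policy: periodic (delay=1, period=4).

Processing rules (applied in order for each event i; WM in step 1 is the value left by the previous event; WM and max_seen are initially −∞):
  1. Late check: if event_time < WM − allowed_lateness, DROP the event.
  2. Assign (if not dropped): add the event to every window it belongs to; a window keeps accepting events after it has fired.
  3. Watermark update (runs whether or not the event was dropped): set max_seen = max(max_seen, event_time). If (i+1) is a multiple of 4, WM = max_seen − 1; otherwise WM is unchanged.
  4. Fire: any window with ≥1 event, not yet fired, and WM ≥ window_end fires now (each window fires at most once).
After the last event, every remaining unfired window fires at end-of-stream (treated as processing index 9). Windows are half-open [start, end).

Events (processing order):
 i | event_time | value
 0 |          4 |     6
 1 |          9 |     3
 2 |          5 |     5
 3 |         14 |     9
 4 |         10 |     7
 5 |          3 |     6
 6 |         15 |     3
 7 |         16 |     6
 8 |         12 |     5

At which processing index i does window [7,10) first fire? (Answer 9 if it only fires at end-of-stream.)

3

i=0 t=4 v=6: → [4,7),[3,6),[2,5); WM=−∞
i=1 t=9 v=3: → [9,12),[8,11),[7,10); WM=−∞
i=2 t=5 v=5: → [5,8),[4,7),[3,6); WM=−∞
i=3 t=14 v=9: → [14,17),[13,16),[12,15); WM=13; [2,5) fires=6 [3,6) fires=6 [4,7) fires=6 [5,8) fires=5 [7,10) fires=3 [8,11) fires=3 [9,12) fires=3
i=4 t=10 v=7: DROP (t<13-1); WM=13
i=5 t=3 v=6: DROP (t<13-1); WM=13
i=6 t=15 v=3: → [15,18),[14,17),[13,16); WM=13
i=7 t=16 v=6: → [16,19),[15,18),[14,17); WM=15; [12,15) fires=9
i=8 t=12 v=5: DROP (t<15-1); WM=15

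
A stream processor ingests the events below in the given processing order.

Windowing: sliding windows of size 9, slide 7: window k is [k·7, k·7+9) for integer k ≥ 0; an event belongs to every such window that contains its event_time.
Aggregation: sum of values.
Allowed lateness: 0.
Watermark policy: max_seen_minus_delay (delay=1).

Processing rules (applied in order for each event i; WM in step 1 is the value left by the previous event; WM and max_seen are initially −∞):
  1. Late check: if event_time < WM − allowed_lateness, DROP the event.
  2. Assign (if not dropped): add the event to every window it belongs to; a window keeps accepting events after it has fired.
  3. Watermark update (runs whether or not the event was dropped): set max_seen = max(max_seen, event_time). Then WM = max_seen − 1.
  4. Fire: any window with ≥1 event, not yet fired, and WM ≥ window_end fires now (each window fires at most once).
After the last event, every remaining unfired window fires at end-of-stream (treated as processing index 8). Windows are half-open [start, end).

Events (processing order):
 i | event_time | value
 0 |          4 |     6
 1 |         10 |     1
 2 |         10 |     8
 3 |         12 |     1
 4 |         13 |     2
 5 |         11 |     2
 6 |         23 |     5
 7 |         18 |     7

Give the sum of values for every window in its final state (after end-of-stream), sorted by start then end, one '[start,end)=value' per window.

[0,9)=6 [7,16)=12 [21,30)=5

i=0 t=4 v=6: → [0,9); WM=3
i=1 t=10 v=1: → [7,16); WM=9; [0,9) fires=6
i=2 t=10 v=8: → [7,16); WM=9
i=3 t=12 v=1: → [7,16); WM=11
i=4 t=13 v=2: → [7,16); WM=12
i=5 t=11 v=2: DROP (t<12-0); WM=12
i=6 t=23 v=5: → [21,30); WM=22; [7,16) fires=12
i=7 t=18 v=7: DROP (t<22-0); WM=22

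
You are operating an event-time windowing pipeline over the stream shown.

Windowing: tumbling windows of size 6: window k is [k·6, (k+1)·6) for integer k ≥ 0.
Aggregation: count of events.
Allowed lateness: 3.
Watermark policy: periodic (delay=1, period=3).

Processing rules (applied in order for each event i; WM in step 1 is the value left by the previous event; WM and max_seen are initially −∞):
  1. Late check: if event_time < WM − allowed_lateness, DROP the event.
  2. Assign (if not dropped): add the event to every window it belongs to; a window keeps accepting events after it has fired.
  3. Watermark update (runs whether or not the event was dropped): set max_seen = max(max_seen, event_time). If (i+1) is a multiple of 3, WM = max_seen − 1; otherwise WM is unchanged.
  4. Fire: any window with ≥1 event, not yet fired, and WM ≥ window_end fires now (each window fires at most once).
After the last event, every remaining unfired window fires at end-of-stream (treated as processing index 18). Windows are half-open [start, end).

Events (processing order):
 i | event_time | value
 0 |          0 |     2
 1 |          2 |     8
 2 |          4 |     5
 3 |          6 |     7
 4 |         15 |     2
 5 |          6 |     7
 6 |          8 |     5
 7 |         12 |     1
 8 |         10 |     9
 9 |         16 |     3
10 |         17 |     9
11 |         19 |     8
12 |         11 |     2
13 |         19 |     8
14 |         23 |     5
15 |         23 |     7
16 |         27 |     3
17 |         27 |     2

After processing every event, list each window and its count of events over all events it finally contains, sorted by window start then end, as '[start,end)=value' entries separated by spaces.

[0,6)=3 [6,12)=2 [12,18)=4 [18,24)=4 [24,30)=2

i=0 t=0 v=2: → [0,6); WM=−∞
i=1 t=2 v=8: → [0,6); WM=−∞
i=2 t=4 v=5: → [0,6); WM=3
i=3 t=6 v=7: → [6,12); WM=3
i=4 t=15 v=2: → [12,18); WM=3
i=5 t=6 v=7: → [6,12); WM=14; [0,6) fires=3 [6,12) fires=2
i=6 t=8 v=5: DROP (t<14-3); WM=14
i=7 t=12 v=1: → [12,18); WM=14
i=8 t=10 v=9: DROP (t<14-3); WM=14
i=9 t=16 v=3: → [12,18); WM=14
i=10 t=17 v=9: → [12,18); WM=14
i=11 t=19 v=8: → [18,24); WM=18; [12,18) fires=4
i=12 t=11 v=2: DROP (t<18-3); WM=18
i=13 t=19 v=8: → [18,24); WM=18
i=14 t=23 v=5: → [18,24); WM=22
i=15 t=23 v=7: → [18,24); WM=22
i=16 t=27 v=3: → [24,30); WM=22
i=17 t=27 v=2: → [24,30); WM=26; [18,24) fires=4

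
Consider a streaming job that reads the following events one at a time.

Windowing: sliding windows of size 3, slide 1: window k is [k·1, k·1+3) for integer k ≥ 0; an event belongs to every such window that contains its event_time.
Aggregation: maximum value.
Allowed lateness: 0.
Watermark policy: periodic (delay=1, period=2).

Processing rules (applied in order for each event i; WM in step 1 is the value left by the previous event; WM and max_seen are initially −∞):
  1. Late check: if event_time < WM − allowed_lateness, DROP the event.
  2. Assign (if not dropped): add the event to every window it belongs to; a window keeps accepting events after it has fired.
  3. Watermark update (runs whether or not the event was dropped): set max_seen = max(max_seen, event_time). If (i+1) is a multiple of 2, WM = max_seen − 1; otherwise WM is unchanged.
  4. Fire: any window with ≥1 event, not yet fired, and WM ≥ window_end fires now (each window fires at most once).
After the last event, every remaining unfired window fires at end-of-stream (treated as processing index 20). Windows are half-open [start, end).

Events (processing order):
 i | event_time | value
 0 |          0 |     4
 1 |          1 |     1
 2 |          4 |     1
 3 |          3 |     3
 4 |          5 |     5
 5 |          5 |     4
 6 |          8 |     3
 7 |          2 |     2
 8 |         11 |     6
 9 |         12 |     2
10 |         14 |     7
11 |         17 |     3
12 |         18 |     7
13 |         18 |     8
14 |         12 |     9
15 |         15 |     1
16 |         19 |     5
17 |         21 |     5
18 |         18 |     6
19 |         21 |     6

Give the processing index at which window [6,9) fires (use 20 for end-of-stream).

9

i=0 t=0 v=4: → [0,3); WM=−∞
i=1 t=1 v=1: → [1,4),[0,3); WM=0
i=2 t=4 v=1: → [4,7),[3,6),[2,5); WM=0
i=3 t=3 v=3: → [3,6),[2,5),[1,4); WM=3; [0,3) fires=4
i=4 t=5 v=5: → [5,8),[4,7),[3,6); WM=3
i=5 t=5 v=4: → [5,8),[4,7),[3,6); WM=4; [1,4) fires=3
i=6 t=8 v=3: → [8,11),[7,10),[6,9); WM=4
i=7 t=2 v=2: DROP (t<4-0); WM=7; [2,5) fires=3 [3,6) fires=5 [4,7) fires=5
i=8 t=11 v=6: → [11,14),[10,13),[9,12); WM=7
i=9 t=12 v=2: → [12,15),[11,14),[10,13); WM=11; [5,8) fires=5 [6,9) fires=3 [7,10) fires=3 [8,11) fires=3
i=10 t=14 v=7: → [14,17),[13,16),[12,15); WM=11
i=11 t=17 v=3: → [17,20),[16,19),[15,18); WM=16; [9,12) fires=6 [10,13) fires=6 [11,14) fires=6 [12,15) fires=7 [13,16) fires=7
i=12 t=18 v=7: → [18,21),[17,20),[16,19); WM=16
i=13 t=18 v=8: → [18,21),[17,20),[16,19); WM=17; [14,17) fires=7
i=14 t=12 v=9: DROP (t<17-0); WM=17
i=15 t=15 v=1: DROP (t<17-0); WM=17
i=16 t=19 v=5: → [19,22),[18,21),[17,20); WM=17
i=17 t=21 v=5: → [21,24),[20,23),[19,22); WM=20; [15,18) fires=3 [16,19) fires=8 [17,20) fires=8
i=18 t=18 v=6: DROP (t<20-0); WM=20
i=19 t=21 v=6: → [21,24),[20,23),[19,22); WM=20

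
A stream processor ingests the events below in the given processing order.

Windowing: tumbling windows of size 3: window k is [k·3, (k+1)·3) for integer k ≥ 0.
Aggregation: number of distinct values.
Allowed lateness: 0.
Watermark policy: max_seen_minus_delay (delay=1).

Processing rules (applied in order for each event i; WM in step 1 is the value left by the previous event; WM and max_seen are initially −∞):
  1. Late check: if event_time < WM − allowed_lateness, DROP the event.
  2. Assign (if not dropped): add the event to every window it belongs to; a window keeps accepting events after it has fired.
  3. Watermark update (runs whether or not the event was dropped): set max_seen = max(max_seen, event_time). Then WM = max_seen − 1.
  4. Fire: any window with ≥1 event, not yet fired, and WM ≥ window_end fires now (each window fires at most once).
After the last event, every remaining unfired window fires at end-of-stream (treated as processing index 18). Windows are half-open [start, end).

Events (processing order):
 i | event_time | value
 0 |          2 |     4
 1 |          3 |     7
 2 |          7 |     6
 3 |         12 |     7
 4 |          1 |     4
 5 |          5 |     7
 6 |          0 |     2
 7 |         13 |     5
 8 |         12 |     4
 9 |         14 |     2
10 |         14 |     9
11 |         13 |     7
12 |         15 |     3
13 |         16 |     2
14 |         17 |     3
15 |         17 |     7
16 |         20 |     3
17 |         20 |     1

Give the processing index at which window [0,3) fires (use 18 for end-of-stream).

i=0 t=2 v=4: → [0,3); WM=1
i=1 t=3 v=7: → [3,6); WM=2
i=2 t=7 v=6: → [6,9); WM=6; [0,3) fires=1 [3,6) fires=1
i=3 t=12 v=7: → [12,15); WM=11; [6,9) fires=1
i=4 t=1 v=4: DROP (t<11-0); WM=11
i=5 t=5 v=7: DROP (t<11-0); WM=11
i=6 t=0 v=2: DROP (t<11-0); WM=11
i=7 t=13 v=5: → [12,15); WM=12
i=8 t=12 v=4: → [12,15); WM=12
i=9 t=14 v=2: → [12,15); WM=13
i=10 t=14 v=9: → [12,15); WM=13
i=11 t=13 v=7: → [12,15); WM=13
i=12 t=15 v=3: → [15,18); WM=14
i=13 t=16 v=2: → [15,18); WM=15; [12,15) fires=5
i=14 t=17 v=3: → [15,18); WM=16
i=15 t=17 v=7: → [15,18); WM=16
i=16 t=20 v=3: → [18,21); WM=19; [15,18) fires=3
i=17 t=20 v=1: → [18,21); WM=19

2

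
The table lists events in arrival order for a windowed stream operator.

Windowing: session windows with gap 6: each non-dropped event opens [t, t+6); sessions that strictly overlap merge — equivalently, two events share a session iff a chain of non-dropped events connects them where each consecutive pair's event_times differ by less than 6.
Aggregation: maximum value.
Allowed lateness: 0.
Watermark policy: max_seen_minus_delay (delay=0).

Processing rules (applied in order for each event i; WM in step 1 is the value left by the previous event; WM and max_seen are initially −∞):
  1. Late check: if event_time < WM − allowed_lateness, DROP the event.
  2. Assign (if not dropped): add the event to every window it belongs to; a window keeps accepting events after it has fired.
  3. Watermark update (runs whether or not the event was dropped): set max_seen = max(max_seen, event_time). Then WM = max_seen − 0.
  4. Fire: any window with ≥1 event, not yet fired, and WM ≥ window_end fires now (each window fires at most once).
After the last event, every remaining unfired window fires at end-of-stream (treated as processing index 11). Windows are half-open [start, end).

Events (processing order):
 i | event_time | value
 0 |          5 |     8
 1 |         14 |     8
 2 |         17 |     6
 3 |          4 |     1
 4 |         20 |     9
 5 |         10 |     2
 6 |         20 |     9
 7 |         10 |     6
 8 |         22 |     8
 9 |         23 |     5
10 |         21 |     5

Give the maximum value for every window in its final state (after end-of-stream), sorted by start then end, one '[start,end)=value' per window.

i=0 t=5 v=8: → [5,11); WM=5
i=1 t=14 v=8: → [14,20); WM=14
i=2 t=17 v=6: → [14,23); WM=17
i=3 t=4 v=1: DROP (t<17-0); WM=17
i=4 t=20 v=9: → [14,26); WM=20
i=5 t=10 v=2: DROP (t<20-0); WM=20
i=6 t=20 v=9: → [14,26); WM=20
i=7 t=10 v=6: DROP (t<20-0); WM=20
i=8 t=22 v=8: → [14,28); WM=22
i=9 t=23 v=5: → [14,29); WM=23
i=10 t=21 v=5: DROP (t<23-0); WM=23

[5,11)=8 [14,29)=9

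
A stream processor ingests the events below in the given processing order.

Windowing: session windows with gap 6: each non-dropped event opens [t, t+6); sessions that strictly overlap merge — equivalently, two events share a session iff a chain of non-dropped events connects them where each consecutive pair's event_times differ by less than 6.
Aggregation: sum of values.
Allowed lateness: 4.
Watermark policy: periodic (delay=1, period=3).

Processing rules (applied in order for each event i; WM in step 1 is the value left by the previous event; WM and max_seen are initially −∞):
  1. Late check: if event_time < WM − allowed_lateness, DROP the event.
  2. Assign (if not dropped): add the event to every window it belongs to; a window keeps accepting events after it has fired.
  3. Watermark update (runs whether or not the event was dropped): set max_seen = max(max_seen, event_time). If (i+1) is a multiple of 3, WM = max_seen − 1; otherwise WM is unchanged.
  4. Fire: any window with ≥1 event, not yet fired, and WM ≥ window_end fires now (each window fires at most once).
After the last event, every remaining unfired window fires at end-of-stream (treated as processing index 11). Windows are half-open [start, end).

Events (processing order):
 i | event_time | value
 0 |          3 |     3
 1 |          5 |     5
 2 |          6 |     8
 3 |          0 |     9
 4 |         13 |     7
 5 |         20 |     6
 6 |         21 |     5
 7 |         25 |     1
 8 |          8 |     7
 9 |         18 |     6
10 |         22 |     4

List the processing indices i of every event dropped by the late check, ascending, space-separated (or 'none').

3 8 9

i=0 t=3 v=3: → [3,9); WM=−∞
i=1 t=5 v=5: → [3,11); WM=−∞
i=2 t=6 v=8: → [3,12); WM=5
i=3 t=0 v=9: DROP (t<5-4); WM=5
i=4 t=13 v=7: → [13,19); WM=5
i=5 t=20 v=6: → [20,26); WM=19
i=6 t=21 v=5: → [20,27); WM=19
i=7 t=25 v=1: → [20,31); WM=19
i=8 t=8 v=7: DROP (t<19-4); WM=24
i=9 t=18 v=6: DROP (t<24-4); WM=24
i=10 t=22 v=4: → [20,31); WM=24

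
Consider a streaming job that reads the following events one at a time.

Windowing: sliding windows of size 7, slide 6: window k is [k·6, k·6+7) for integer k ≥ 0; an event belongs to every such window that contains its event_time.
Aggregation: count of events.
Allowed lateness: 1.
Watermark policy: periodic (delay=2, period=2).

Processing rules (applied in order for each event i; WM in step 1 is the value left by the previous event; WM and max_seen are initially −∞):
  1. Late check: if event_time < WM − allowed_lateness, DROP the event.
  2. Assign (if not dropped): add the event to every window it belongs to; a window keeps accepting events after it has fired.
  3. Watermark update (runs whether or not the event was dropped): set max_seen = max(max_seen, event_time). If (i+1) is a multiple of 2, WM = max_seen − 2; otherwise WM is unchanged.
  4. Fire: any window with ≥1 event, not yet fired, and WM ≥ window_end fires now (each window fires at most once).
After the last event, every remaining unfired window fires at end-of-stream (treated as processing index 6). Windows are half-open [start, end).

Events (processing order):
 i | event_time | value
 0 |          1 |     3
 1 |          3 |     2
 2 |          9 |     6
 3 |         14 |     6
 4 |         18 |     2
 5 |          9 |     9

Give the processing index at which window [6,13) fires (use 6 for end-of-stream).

5

i=0 t=1 v=3: → [0,7); WM=−∞
i=1 t=3 v=2: → [0,7); WM=1
i=2 t=9 v=6: → [6,13); WM=1
i=3 t=14 v=6: → [12,19); WM=12; [0,7) fires=2
i=4 t=18 v=2: → [18,25),[12,19); WM=12
i=5 t=9 v=9: DROP (t<12-1); WM=16; [6,13) fires=1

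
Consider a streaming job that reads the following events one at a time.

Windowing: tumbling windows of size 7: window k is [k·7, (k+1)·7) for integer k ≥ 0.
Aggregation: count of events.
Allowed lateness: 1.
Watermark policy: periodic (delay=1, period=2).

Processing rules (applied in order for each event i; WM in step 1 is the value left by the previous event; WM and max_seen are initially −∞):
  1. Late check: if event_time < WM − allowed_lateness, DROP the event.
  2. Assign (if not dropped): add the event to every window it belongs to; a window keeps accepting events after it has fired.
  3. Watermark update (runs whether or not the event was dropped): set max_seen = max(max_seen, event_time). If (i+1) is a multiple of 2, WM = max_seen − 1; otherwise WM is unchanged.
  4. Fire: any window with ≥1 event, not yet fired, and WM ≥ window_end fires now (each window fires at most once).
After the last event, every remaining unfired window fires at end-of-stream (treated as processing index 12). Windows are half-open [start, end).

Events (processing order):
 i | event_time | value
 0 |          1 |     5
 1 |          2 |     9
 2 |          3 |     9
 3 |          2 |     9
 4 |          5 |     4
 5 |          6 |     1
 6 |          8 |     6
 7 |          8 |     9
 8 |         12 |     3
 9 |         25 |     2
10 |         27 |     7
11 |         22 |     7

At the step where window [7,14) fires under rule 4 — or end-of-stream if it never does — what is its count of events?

3

i=0 t=1 v=5: → [0,7); WM=−∞
i=1 t=2 v=9: → [0,7); WM=1
i=2 t=3 v=9: → [0,7); WM=1
i=3 t=2 v=9: → [0,7); WM=2
i=4 t=5 v=4: → [0,7); WM=2
i=5 t=6 v=1: → [0,7); WM=5
i=6 t=8 v=6: → [7,14); WM=5
i=7 t=8 v=9: → [7,14); WM=7; [0,7) fires=6
i=8 t=12 v=3: → [7,14); WM=7
i=9 t=25 v=2: → [21,28); WM=24; [7,14) fires=3
i=10 t=27 v=7: → [21,28); WM=24
i=11 t=22 v=7: DROP (t<24-1); WM=26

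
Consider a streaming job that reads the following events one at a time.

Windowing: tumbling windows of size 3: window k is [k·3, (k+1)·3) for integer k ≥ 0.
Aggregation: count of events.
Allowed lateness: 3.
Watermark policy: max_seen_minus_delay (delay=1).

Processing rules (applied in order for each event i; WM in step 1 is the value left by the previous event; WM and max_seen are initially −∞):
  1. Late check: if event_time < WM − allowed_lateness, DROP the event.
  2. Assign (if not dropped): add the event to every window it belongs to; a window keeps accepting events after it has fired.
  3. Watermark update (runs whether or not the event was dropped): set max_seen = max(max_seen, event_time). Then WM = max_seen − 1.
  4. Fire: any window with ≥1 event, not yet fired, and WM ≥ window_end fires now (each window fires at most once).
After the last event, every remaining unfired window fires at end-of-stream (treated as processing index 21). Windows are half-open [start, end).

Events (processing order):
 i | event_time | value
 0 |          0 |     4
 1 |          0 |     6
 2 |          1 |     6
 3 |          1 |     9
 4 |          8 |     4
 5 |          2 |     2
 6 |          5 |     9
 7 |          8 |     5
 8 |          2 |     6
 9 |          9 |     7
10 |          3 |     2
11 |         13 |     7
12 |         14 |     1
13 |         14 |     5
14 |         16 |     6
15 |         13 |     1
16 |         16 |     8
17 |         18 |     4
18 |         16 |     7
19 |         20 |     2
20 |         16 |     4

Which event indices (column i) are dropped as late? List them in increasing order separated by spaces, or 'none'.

i=0 t=0 v=4: → [0,3); WM=-1
i=1 t=0 v=6: → [0,3); WM=-1
i=2 t=1 v=6: → [0,3); WM=0
i=3 t=1 v=9: → [0,3); WM=0
i=4 t=8 v=4: → [6,9); WM=7; [0,3) fires=4
i=5 t=2 v=2: DROP (t<7-3); WM=7
i=6 t=5 v=9: → [3,6); WM=7; [3,6) fires=1
i=7 t=8 v=5: → [6,9); WM=7
i=8 t=2 v=6: DROP (t<7-3); WM=7
i=9 t=9 v=7: → [9,12); WM=8
i=10 t=3 v=2: DROP (t<8-3); WM=8
i=11 t=13 v=7: → [12,15); WM=12; [6,9) fires=2 [9,12) fires=1
i=12 t=14 v=1: → [12,15); WM=13
i=13 t=14 v=5: → [12,15); WM=13
i=14 t=16 v=6: → [15,18); WM=15; [12,15) fires=3
i=15 t=13 v=1: → [12,15); WM=15
i=16 t=16 v=8: → [15,18); WM=15
i=17 t=18 v=4: → [18,21); WM=17
i=18 t=16 v=7: → [15,18); WM=17
i=19 t=20 v=2: → [18,21); WM=19; [15,18) fires=3
i=20 t=16 v=4: → [15,18); WM=19

5 8 10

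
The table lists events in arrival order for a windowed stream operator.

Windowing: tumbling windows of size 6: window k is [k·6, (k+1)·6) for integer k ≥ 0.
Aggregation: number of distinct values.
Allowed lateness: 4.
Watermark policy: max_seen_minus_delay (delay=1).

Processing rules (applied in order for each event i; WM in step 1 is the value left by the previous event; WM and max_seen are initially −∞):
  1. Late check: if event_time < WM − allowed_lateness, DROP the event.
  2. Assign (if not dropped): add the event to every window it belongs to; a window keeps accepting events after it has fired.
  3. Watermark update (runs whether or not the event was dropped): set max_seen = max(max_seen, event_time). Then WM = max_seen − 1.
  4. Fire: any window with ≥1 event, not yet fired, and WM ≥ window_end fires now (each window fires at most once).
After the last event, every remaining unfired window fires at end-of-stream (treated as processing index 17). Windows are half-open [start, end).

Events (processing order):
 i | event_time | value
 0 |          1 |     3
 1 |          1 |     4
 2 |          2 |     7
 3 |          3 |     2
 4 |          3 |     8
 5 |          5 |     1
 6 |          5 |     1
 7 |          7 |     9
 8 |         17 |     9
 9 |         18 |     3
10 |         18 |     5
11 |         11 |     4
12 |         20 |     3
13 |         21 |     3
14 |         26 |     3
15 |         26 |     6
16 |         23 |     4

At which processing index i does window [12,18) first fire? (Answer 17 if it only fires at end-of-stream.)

12

i=0 t=1 v=3: → [0,6); WM=0
i=1 t=1 v=4: → [0,6); WM=0
i=2 t=2 v=7: → [0,6); WM=1
i=3 t=3 v=2: → [0,6); WM=2
i=4 t=3 v=8: → [0,6); WM=2
i=5 t=5 v=1: → [0,6); WM=4
i=6 t=5 v=1: → [0,6); WM=4
i=7 t=7 v=9: → [6,12); WM=6; [0,6) fires=6
i=8 t=17 v=9: → [12,18); WM=16; [6,12) fires=1
i=9 t=18 v=3: → [18,24); WM=17
i=10 t=18 v=5: → [18,24); WM=17
i=11 t=11 v=4: DROP (t<17-4); WM=17
i=12 t=20 v=3: → [18,24); WM=19; [12,18) fires=1
i=13 t=21 v=3: → [18,24); WM=20
i=14 t=26 v=3: → [24,30); WM=25; [18,24) fires=2
i=15 t=26 v=6: → [24,30); WM=25
i=16 t=23 v=4: → [18,24); WM=25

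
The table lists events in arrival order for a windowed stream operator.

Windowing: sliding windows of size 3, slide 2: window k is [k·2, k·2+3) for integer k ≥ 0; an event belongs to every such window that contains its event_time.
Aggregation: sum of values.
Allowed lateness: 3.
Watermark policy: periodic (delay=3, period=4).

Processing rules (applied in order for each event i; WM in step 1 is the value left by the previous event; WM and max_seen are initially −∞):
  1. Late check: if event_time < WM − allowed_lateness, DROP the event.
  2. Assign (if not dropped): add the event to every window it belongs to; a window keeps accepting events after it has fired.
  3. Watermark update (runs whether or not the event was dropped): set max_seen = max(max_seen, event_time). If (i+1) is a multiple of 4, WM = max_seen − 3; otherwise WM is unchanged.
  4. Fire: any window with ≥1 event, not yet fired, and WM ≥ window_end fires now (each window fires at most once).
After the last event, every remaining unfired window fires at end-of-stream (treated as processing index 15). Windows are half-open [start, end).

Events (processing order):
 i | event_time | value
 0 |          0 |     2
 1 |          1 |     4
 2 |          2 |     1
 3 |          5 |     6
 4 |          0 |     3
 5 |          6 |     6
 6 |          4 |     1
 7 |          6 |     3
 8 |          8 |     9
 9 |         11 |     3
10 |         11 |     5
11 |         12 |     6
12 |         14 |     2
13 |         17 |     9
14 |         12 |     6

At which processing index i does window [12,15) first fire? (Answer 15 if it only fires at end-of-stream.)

i=0 t=0 v=2: → [0,3); WM=−∞
i=1 t=1 v=4: → [0,3); WM=−∞
i=2 t=2 v=1: → [2,5),[0,3); WM=−∞
i=3 t=5 v=6: → [4,7); WM=2
i=4 t=0 v=3: → [0,3); WM=2
i=5 t=6 v=6: → [6,9),[4,7); WM=2
i=6 t=4 v=1: → [4,7),[2,5); WM=2
i=7 t=6 v=3: → [6,9),[4,7); WM=3; [0,3) fires=10
i=8 t=8 v=9: → [8,11),[6,9); WM=3
i=9 t=11 v=3: → [10,13); WM=3
i=10 t=11 v=5: → [10,13); WM=3
i=11 t=12 v=6: → [12,15),[10,13); WM=9; [2,5) fires=2 [4,7) fires=16 [6,9) fires=18
i=12 t=14 v=2: → [14,17),[12,15); WM=9
i=13 t=17 v=9: → [16,19); WM=9
i=14 t=12 v=6: → [12,15),[10,13); WM=9

15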